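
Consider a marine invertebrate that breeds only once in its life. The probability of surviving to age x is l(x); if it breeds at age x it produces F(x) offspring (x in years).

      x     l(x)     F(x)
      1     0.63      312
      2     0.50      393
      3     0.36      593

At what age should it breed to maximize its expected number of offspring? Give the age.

Expected offspring if breeding at age x = l(x) × F(x):
  age 1: 0.63 × 312 = 196.560
  age 2: 0.50 × 393 = 196.500
  age 3: 0.36 × 593 = 213.480
Maximum at age 3 (213.480).

3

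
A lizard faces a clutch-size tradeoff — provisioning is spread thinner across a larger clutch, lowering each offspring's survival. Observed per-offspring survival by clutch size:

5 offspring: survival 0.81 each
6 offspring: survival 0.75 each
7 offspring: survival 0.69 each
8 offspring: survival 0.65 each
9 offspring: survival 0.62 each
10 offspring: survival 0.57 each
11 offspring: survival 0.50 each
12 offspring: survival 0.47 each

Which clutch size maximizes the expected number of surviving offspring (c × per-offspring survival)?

Expected surviving offspring = c × s(c):
  c=5: 5 × 0.81 = 4.050
  c=6: 6 × 0.75 = 4.500
  c=7: 7 × 0.69 = 4.830
  c=8: 8 × 0.65 = 5.200
  c=9: 9 × 0.62 = 5.580
  c=10: 10 × 0.57 = 5.700
  c=11: 11 × 0.50 = 5.500
  c=12: 12 × 0.47 = 5.640
Maximum at c = 10 (5.700 surviving offspring).

10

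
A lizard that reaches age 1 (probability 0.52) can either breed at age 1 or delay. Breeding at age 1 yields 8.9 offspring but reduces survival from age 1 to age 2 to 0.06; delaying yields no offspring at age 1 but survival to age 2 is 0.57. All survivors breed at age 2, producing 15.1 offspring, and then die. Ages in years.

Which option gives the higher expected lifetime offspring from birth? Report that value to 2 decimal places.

5.10

breed at age 1: R₀ = 0.52 × (8.9 + 0.06 × 15.1) = 0.52 × 9.8060 = 5.0991
delay to age 2: R₀ = 0.52 × (0.57 × 15.1) = 0.52 × 8.6070 = 4.4756
Higher: breed at age 1 (5.0991).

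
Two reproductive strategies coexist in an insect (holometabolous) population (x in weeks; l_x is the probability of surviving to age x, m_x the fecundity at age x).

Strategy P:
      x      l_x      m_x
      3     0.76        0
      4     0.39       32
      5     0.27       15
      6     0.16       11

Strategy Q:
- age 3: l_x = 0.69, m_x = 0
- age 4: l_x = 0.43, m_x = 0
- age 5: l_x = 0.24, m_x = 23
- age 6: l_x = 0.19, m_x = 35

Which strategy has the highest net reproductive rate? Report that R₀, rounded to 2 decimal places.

18.29

Strategy P: R₀ = 0.76×0 + 0.39×32 + 0.27×15 + 0.16×11 = 18.2900
Strategy Q: R₀ = 0.69×0 + 0.43×0 + 0.24×23 + 0.19×35 = 12.1700
Highest R₀: strategy P with 18.2900.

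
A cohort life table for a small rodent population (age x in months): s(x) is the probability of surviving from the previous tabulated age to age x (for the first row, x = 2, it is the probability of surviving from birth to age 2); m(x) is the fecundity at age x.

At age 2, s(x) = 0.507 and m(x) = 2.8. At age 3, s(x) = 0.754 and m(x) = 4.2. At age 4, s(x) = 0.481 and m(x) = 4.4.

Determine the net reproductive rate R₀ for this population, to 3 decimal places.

Survivorship from birth: l_x = s_2·s_3·…·s_x.
  l_2 = 0.50700
  l_3 = 0.38228
  l_4 = 0.18388
R₀ = Σ l_x m(x):
  age 2: 0.50700 × 2.8 = 1.4196
  age 3: 0.38228 × 4.2 = 1.6056
  age 4: 0.18388 × 4.4 = 0.8091
R₀ = 1.4196 + 1.6056 + 0.8091 = 3.8342

3.834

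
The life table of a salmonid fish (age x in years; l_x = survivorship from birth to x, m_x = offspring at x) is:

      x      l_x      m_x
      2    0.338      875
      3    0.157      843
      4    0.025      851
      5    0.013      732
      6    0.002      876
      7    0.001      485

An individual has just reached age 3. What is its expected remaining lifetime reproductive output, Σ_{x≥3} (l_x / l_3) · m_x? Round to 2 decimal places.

l_3 = 0.157. Conditional survival from age 3 to x is l_x / l_3.
  x=3: (0.157/0.157) × 843 = 843.0000
  x=4: (0.025/0.157) × 851 = 135.5096
  x=5: (0.013/0.157) × 732 = 60.6115
  x=6: (0.002/0.157) × 876 = 11.1592
  x=7: (0.001/0.157) × 485 = 3.0892
Sum = 843.0000 + 135.5096 + 60.6115 + 11.1592 + 3.0892 = 1053.3694

1053.37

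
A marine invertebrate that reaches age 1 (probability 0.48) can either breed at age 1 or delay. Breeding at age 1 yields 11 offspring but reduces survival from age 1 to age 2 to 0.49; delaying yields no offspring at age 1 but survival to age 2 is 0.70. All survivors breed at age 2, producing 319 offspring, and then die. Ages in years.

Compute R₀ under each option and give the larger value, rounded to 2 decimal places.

breed at age 1: R₀ = 0.48 × (11 + 0.49 × 319) = 0.48 × 167.3100 = 80.3088
delay to age 2: R₀ = 0.48 × (0.70 × 319) = 0.48 × 223.3000 = 107.1840
Higher: delay to age 2 (107.1840).

107.18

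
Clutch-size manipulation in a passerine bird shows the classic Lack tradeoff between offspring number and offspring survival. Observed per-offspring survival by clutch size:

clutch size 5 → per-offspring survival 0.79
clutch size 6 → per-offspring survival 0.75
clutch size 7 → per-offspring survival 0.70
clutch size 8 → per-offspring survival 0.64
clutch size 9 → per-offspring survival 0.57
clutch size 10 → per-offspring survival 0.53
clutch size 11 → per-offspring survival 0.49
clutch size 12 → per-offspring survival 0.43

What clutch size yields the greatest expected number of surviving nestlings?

Expected surviving nestlings = c × s(c):
  c=5: 5 × 0.79 = 3.950
  c=6: 6 × 0.75 = 4.500
  c=7: 7 × 0.70 = 4.900
  c=8: 8 × 0.64 = 5.120
  c=9: 9 × 0.57 = 5.130
  c=10: 10 × 0.53 = 5.300
  c=11: 11 × 0.49 = 5.390
  c=12: 12 × 0.43 = 5.160
Maximum at c = 11 (5.390 surviving nestlings).

11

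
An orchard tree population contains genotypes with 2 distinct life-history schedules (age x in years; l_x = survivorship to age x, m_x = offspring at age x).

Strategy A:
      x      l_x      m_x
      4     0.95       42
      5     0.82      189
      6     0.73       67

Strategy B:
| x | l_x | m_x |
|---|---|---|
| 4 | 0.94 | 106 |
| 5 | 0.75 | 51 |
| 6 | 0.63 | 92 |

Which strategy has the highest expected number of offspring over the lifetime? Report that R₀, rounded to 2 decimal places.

243.79

Strategy A: R₀ = 0.95×42 + 0.82×189 + 0.73×67 = 243.7900
Strategy B: R₀ = 0.94×106 + 0.75×51 + 0.63×92 = 195.8500
Highest R₀: strategy A with 243.7900.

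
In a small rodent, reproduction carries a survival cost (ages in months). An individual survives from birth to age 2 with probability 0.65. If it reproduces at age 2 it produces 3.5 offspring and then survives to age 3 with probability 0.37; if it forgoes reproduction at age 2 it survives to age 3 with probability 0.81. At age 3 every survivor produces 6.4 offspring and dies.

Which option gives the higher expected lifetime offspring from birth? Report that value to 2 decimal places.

3.81

breed at age 2: R₀ = 0.65 × (3.5 + 0.37 × 6.4) = 0.65 × 5.8680 = 3.8142
delay to age 3: R₀ = 0.65 × (0.81 × 6.4) = 0.65 × 5.1840 = 3.3696
Higher: breed at age 2 (3.8142).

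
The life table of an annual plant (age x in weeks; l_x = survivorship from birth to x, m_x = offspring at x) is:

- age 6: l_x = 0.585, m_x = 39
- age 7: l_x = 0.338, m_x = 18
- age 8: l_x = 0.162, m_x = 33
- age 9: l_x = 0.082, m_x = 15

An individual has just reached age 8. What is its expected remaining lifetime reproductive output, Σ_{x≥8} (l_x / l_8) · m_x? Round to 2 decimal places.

40.59

l_8 = 0.162. Conditional survival from age 8 to x is l_x / l_8.
  x=8: (0.162/0.162) × 33 = 33.0000
  x=9: (0.082/0.162) × 15 = 7.5926
Sum = 33.0000 + 7.5926 = 40.5926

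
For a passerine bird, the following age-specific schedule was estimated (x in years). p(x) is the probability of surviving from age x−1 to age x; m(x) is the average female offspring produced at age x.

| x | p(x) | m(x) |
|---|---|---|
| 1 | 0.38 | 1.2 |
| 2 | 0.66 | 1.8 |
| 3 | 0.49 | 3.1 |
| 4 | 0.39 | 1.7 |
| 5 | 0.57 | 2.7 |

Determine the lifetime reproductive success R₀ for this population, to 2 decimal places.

Survivorship from birth: l_x = p_1·p_2·…·p_x.
  l_1 = 0.38000
  l_2 = 0.25080
  l_3 = 0.12289
  l_4 = 0.04793
  l_5 = 0.02732
R₀ = Σ l_x m(x):
  age 1: 0.38000 × 1.2 = 0.4560
  age 2: 0.25080 × 1.8 = 0.4514
  age 3: 0.12289 × 3.1 = 0.3810
  age 4: 0.04793 × 1.7 = 0.0815
  age 5: 0.02732 × 2.7 = 0.0738
R₀ = 0.4560 + 0.4514 + 0.3810 + 0.0815 + 0.0738 = 1.4436

1.44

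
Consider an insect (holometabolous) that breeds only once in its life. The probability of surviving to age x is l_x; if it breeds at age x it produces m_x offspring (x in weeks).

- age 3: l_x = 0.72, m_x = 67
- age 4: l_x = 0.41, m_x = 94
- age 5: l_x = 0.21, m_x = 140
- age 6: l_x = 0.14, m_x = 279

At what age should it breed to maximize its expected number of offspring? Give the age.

Expected offspring if breeding at age x = l_x × m_x:
  age 3: 0.72 × 67 = 48.240
  age 4: 0.41 × 94 = 38.540
  age 5: 0.21 × 140 = 29.400
  age 6: 0.14 × 279 = 39.060
Maximum at age 3 (48.240).

3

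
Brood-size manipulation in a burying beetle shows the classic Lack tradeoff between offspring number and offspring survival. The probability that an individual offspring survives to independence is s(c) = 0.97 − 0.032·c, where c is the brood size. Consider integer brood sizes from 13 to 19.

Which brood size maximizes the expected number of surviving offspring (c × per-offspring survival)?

Expected surviving offspring = c × s(c):
  c=13: 13 × 0.554 = 7.202
  c=14: 14 × 0.522 = 7.308
  c=15: 15 × 0.490 = 7.350
  c=16: 16 × 0.458 = 7.328
  c=17: 17 × 0.426 = 7.242
  c=18: 18 × 0.394 = 7.092
  c=19: 19 × 0.362 = 6.878
Maximum at c = 15 (7.350 surviving offspring).

15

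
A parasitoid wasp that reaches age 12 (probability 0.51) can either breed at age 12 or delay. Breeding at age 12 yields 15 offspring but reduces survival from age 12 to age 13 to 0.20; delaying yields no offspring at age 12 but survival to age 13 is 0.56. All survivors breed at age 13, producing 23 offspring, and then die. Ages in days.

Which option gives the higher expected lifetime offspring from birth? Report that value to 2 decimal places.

10.00

breed at age 12: R₀ = 0.51 × (15 + 0.20 × 23) = 0.51 × 19.6000 = 9.9960
delay to age 13: R₀ = 0.51 × (0.56 × 23) = 0.51 × 12.8800 = 6.5688
Higher: breed at age 12 (9.9960).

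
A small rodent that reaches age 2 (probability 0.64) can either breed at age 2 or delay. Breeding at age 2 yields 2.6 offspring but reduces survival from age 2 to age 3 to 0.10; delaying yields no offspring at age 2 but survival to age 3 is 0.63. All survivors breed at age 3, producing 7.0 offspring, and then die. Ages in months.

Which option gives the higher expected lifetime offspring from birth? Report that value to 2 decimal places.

breed at age 2: R₀ = 0.64 × (2.6 + 0.10 × 7.0) = 0.64 × 3.3000 = 2.1120
delay to age 3: R₀ = 0.64 × (0.63 × 7.0) = 0.64 × 4.4100 = 2.8224
Higher: delay to age 3 (2.8224).

2.82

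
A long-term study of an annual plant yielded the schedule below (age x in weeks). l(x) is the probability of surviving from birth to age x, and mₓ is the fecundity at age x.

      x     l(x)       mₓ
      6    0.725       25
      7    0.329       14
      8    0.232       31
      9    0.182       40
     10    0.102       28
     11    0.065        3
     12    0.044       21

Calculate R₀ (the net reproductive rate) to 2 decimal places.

R₀ = Σ l(x) mₓ:
  age 6: 0.725 × 25 = 18.1250
  age 7: 0.329 × 14 = 4.6060
  age 8: 0.232 × 31 = 7.1920
  age 9: 0.182 × 40 = 7.2800
  age 10: 0.102 × 28 = 2.8560
  age 11: 0.065 × 3 = 0.1950
  age 12: 0.044 × 21 = 0.9240
R₀ = 18.1250 + 4.6060 + 7.1920 + 7.2800 + 2.8560 + 0.1950 + 0.9240 = 41.1780

41.18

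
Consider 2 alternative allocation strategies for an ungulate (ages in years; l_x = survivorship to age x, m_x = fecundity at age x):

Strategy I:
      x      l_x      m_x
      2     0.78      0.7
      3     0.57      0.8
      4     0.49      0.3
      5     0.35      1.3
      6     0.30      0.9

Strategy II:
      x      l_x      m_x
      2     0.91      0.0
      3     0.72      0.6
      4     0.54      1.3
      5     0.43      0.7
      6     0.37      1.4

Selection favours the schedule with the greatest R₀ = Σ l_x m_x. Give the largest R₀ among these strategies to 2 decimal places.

1.95

Strategy I: R₀ = 0.78×0.7 + 0.57×0.8 + 0.49×0.3 + 0.35×1.3 + 0.30×0.9 = 1.8740
Strategy II: R₀ = 0.91×0.0 + 0.72×0.6 + 0.54×1.3 + 0.43×0.7 + 0.37×1.4 = 1.9530
Highest R₀: strategy II with 1.9530.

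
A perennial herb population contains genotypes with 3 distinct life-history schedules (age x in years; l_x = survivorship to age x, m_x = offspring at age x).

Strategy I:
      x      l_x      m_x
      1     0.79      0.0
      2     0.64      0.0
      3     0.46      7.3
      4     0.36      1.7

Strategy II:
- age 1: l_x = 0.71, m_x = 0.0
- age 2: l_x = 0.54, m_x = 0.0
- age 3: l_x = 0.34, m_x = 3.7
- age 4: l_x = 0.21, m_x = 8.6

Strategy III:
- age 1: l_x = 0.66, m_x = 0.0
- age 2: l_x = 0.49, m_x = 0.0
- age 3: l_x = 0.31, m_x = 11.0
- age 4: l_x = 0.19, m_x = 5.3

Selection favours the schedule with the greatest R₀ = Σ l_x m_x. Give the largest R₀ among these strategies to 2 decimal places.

4.42

Strategy I: R₀ = 0.79×0.0 + 0.64×0.0 + 0.46×7.3 + 0.36×1.7 = 3.9700
Strategy II: R₀ = 0.71×0.0 + 0.54×0.0 + 0.34×3.7 + 0.21×8.6 = 3.0640
Strategy III: R₀ = 0.66×0.0 + 0.49×0.0 + 0.31×11.0 + 0.19×5.3 = 4.4170
Highest R₀: strategy III with 4.4170.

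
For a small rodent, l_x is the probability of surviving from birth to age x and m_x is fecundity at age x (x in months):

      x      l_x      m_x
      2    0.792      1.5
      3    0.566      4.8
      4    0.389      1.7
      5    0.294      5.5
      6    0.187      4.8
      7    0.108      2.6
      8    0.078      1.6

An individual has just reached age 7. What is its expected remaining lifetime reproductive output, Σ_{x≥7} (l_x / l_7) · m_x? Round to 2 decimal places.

3.76

l_7 = 0.108. Conditional survival from age 7 to x is l_x / l_7.
  x=7: (0.108/0.108) × 2.6 = 2.6000
  x=8: (0.078/0.108) × 1.6 = 1.1556
Sum = 2.6000 + 1.1556 = 3.7556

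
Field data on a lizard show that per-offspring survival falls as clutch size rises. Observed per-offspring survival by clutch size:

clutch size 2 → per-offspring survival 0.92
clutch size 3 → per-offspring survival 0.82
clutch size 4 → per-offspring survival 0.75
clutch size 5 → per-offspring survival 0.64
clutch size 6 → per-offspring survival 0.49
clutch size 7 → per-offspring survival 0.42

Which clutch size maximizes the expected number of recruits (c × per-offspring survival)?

Expected recruits = c × s(c):
  c=2: 2 × 0.92 = 1.840
  c=3: 3 × 0.82 = 2.460
  c=4: 4 × 0.75 = 3.000
  c=5: 5 × 0.64 = 3.200
  c=6: 6 × 0.49 = 2.940
  c=7: 7 × 0.42 = 2.940
Maximum at c = 5 (3.200 recruits).

5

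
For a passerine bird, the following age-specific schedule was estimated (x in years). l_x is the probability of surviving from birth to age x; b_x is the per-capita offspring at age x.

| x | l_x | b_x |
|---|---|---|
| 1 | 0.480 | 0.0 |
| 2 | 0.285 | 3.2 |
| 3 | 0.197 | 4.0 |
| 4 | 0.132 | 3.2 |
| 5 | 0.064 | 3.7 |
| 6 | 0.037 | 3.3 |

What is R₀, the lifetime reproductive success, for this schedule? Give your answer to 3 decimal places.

2.481

R₀ = Σ l_x b_x:
  age 1: 0.480 × 0.0 = 0.0000
  age 2: 0.285 × 3.2 = 0.9120
  age 3: 0.197 × 4.0 = 0.7880
  age 4: 0.132 × 3.2 = 0.4224
  age 5: 0.064 × 3.7 = 0.2368
  age 6: 0.037 × 3.3 = 0.1221
R₀ = 0.0000 + 0.9120 + 0.7880 + 0.4224 + 0.2368 + 0.1221 = 2.4813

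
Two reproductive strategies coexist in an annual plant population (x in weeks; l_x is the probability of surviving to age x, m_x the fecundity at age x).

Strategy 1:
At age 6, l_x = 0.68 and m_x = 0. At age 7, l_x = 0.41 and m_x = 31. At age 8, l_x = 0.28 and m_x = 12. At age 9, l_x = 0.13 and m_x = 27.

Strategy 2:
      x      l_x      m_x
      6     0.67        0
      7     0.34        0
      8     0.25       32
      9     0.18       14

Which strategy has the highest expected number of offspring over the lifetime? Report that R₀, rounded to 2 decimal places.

19.58

Strategy 1: R₀ = 0.68×0 + 0.41×31 + 0.28×12 + 0.13×27 = 19.5800
Strategy 2: R₀ = 0.67×0 + 0.34×0 + 0.25×32 + 0.18×14 = 10.5200
Highest R₀: strategy 1 with 19.5800.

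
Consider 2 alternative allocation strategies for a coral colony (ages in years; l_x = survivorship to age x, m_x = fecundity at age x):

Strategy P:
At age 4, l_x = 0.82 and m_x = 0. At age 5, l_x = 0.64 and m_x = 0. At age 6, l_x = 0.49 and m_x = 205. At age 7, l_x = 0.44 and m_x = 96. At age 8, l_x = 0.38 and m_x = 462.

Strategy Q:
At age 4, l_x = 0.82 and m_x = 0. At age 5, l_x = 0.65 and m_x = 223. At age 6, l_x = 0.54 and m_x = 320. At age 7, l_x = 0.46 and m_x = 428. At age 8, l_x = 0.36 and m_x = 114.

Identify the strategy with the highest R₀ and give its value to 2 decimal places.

Strategy P: R₀ = 0.82×0 + 0.64×0 + 0.49×205 + 0.44×96 + 0.38×462 = 318.2500
Strategy Q: R₀ = 0.82×0 + 0.65×223 + 0.54×320 + 0.46×428 + 0.36×114 = 555.6700
Highest R₀: strategy Q with 555.6700.

555.67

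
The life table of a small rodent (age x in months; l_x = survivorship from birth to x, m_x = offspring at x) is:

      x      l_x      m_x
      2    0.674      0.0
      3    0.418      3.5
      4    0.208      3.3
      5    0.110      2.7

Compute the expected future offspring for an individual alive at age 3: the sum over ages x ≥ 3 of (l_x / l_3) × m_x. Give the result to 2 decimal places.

5.85

l_3 = 0.418. Conditional survival from age 3 to x is l_x / l_3.
  x=3: (0.418/0.418) × 3.5 = 3.5000
  x=4: (0.208/0.418) × 3.3 = 1.6421
  x=5: (0.110/0.418) × 2.7 = 0.7105
Sum = 3.5000 + 1.6421 + 0.7105 = 5.8526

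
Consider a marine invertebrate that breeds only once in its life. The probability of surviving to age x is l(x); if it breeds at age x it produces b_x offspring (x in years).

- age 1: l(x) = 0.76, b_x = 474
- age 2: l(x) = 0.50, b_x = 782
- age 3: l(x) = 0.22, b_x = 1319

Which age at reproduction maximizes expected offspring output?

Expected offspring if breeding at age x = l(x) × b_x:
  age 1: 0.76 × 474 = 360.240
  age 2: 0.50 × 782 = 391.000
  age 3: 0.22 × 1319 = 290.180
Maximum at age 2 (391.000).

2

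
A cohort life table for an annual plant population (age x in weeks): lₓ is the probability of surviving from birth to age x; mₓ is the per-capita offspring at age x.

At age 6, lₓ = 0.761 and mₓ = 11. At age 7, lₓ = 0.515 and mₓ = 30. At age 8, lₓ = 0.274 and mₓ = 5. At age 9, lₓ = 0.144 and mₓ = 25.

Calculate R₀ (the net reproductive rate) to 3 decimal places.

28.791

R₀ = Σ lₓ mₓ:
  age 6: 0.761 × 11 = 8.3710
  age 7: 0.515 × 30 = 15.4500
  age 8: 0.274 × 5 = 1.3700
  age 9: 0.144 × 25 = 3.6000
R₀ = 8.3710 + 15.4500 + 1.3700 + 3.6000 = 28.7910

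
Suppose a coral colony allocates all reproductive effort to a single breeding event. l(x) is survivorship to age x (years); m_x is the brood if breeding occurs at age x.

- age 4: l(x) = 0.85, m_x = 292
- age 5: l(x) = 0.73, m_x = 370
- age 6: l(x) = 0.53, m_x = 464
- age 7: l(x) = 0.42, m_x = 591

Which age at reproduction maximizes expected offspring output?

Expected offspring if breeding at age x = l(x) × m_x:
  age 4: 0.85 × 292 = 248.200
  age 5: 0.73 × 370 = 270.100
  age 6: 0.53 × 464 = 245.920
  age 7: 0.42 × 591 = 248.220
Maximum at age 5 (270.100).

5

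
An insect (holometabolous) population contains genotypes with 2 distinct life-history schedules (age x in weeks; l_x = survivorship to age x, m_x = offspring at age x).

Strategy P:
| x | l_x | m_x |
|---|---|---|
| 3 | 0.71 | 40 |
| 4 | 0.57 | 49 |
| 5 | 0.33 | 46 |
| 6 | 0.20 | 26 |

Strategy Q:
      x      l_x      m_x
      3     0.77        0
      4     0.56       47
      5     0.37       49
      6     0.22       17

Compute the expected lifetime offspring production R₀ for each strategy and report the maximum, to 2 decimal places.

76.71

Strategy P: R₀ = 0.71×40 + 0.57×49 + 0.33×46 + 0.20×26 = 76.7100
Strategy Q: R₀ = 0.77×0 + 0.56×47 + 0.37×49 + 0.22×17 = 48.1900
Highest R₀: strategy P with 76.7100.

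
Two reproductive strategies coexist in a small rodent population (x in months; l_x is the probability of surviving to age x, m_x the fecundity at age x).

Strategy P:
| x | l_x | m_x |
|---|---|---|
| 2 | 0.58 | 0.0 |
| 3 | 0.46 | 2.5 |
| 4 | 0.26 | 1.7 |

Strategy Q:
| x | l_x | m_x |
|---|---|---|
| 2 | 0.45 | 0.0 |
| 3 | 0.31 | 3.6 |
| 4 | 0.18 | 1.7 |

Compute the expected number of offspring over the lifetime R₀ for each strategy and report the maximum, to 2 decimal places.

Strategy P: R₀ = 0.58×0.0 + 0.46×2.5 + 0.26×1.7 = 1.5920
Strategy Q: R₀ = 0.45×0.0 + 0.31×3.6 + 0.18×1.7 = 1.4220
Highest R₀: strategy P with 1.5920.

1.59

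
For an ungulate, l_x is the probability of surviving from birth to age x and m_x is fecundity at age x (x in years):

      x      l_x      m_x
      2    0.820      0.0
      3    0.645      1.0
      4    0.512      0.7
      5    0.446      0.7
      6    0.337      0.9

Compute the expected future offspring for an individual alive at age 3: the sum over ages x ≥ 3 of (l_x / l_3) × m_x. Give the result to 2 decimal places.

l_3 = 0.645. Conditional survival from age 3 to x is l_x / l_3.
  x=3: (0.645/0.645) × 1.0 = 1.0000
  x=4: (0.512/0.645) × 0.7 = 0.5557
  x=5: (0.446/0.645) × 0.7 = 0.4840
  x=6: (0.337/0.645) × 0.9 = 0.4702
Sum = 1.0000 + 0.5557 + 0.4840 + 0.4702 = 2.5099

2.51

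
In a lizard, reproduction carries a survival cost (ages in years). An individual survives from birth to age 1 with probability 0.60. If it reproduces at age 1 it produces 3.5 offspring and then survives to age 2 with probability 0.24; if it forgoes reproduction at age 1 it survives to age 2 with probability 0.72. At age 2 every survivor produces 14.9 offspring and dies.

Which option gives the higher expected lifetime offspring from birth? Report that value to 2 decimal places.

breed at age 1: R₀ = 0.60 × (3.5 + 0.24 × 14.9) = 0.60 × 7.0760 = 4.2456
delay to age 2: R₀ = 0.60 × (0.72 × 14.9) = 0.60 × 10.7280 = 6.4368
Higher: delay to age 2 (6.4368).

6.44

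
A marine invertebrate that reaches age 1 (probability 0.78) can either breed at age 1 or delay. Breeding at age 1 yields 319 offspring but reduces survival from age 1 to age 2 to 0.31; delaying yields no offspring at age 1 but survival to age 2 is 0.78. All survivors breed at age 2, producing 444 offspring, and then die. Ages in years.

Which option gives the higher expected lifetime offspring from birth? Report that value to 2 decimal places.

breed at age 1: R₀ = 0.78 × (319 + 0.31 × 444) = 0.78 × 456.6400 = 356.1792
delay to age 2: R₀ = 0.78 × (0.78 × 444) = 0.78 × 346.3200 = 270.1296
Higher: breed at age 1 (356.1792).

356.18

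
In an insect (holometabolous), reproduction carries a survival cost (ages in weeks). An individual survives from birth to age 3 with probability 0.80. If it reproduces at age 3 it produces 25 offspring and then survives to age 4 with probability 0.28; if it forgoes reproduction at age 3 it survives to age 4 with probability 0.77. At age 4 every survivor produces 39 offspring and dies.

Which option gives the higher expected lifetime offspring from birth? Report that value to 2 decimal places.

breed at age 3: R₀ = 0.80 × (25 + 0.28 × 39) = 0.80 × 35.9200 = 28.7360
delay to age 4: R₀ = 0.80 × (0.77 × 39) = 0.80 × 30.0300 = 24.0240
Higher: breed at age 3 (28.7360).

28.74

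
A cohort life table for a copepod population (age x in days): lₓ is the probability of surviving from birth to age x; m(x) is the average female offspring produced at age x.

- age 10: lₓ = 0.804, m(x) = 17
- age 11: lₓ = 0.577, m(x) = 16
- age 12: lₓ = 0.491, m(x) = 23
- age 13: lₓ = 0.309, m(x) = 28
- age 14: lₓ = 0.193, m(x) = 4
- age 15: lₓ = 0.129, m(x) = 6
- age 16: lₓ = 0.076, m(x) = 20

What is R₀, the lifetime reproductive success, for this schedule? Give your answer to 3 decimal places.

R₀ = Σ lₓ m(x):
  age 10: 0.804 × 17 = 13.6680
  age 11: 0.577 × 16 = 9.2320
  age 12: 0.491 × 23 = 11.2930
  age 13: 0.309 × 28 = 8.6520
  age 14: 0.193 × 4 = 0.7720
  age 15: 0.129 × 6 = 0.7740
  age 16: 0.076 × 20 = 1.5200
R₀ = 13.6680 + 9.2320 + 11.2930 + 8.6520 + 0.7720 + 0.7740 + 1.5200 = 45.9110

45.911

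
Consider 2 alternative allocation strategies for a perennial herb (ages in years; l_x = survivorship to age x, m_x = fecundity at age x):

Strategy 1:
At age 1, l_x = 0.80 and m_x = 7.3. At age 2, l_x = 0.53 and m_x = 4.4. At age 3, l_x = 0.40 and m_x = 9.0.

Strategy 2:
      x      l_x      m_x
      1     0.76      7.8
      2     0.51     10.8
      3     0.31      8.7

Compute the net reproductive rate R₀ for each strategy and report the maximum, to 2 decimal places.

14.13

Strategy 1: R₀ = 0.80×7.3 + 0.53×4.4 + 0.40×9.0 = 11.7720
Strategy 2: R₀ = 0.76×7.8 + 0.51×10.8 + 0.31×8.7 = 14.1330
Highest R₀: strategy 2 with 14.1330.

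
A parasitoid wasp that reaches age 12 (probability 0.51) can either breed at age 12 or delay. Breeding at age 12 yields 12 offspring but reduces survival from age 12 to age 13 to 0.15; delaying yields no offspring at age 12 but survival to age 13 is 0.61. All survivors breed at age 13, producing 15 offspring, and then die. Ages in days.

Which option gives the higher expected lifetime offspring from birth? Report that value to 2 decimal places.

breed at age 12: R₀ = 0.51 × (12 + 0.15 × 15) = 0.51 × 14.2500 = 7.2675
delay to age 13: R₀ = 0.51 × (0.61 × 15) = 0.51 × 9.1500 = 4.6665
Higher: breed at age 12 (7.2675).

7.27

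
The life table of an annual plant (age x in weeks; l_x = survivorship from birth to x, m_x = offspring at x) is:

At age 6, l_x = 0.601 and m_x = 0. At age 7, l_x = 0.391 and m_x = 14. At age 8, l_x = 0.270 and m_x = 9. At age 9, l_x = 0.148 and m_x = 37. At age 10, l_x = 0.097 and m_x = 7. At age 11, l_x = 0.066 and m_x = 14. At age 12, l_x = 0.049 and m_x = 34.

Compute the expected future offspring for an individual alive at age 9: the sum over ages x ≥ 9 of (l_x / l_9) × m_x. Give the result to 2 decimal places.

59.09

l_9 = 0.148. Conditional survival from age 9 to x is l_x / l_9.
  x=9: (0.148/0.148) × 37 = 37.0000
  x=10: (0.097/0.148) × 7 = 4.5878
  x=11: (0.066/0.148) × 14 = 6.2432
  x=12: (0.049/0.148) × 34 = 11.2568
Sum = 37.0000 + 4.5878 + 6.2432 + 11.2568 = 59.0878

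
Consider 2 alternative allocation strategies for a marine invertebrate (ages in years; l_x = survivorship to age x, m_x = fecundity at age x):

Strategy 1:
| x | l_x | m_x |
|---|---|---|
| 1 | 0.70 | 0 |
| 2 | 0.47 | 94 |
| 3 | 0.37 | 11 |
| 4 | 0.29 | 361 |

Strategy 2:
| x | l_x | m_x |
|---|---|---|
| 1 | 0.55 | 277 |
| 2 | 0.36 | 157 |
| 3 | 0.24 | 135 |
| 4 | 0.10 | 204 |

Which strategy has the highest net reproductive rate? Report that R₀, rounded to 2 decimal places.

Strategy 1: R₀ = 0.70×0 + 0.47×94 + 0.37×11 + 0.29×361 = 152.9400
Strategy 2: R₀ = 0.55×277 + 0.36×157 + 0.24×135 + 0.10×204 = 261.6700
Highest R₀: strategy 2 with 261.6700.

261.67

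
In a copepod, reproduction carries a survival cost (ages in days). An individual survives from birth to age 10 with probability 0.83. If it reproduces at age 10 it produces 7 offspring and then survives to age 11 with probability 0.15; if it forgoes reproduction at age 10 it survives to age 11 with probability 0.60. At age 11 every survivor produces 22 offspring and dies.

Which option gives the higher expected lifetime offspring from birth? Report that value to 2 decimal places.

breed at age 10: R₀ = 0.83 × (7 + 0.15 × 22) = 0.83 × 10.3000 = 8.5490
delay to age 11: R₀ = 0.83 × (0.60 × 22) = 0.83 × 13.2000 = 10.9560
Higher: delay to age 11 (10.9560).

10.96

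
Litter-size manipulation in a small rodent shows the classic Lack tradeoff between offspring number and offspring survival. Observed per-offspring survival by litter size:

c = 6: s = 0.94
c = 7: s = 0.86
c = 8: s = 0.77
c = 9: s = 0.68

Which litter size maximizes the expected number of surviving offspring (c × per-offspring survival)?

8

Expected surviving offspring = c × s(c):
  c=6: 6 × 0.94 = 5.640
  c=7: 7 × 0.86 = 6.020
  c=8: 8 × 0.77 = 6.160
  c=9: 9 × 0.68 = 6.120
Maximum at c = 8 (6.160 surviving offspring).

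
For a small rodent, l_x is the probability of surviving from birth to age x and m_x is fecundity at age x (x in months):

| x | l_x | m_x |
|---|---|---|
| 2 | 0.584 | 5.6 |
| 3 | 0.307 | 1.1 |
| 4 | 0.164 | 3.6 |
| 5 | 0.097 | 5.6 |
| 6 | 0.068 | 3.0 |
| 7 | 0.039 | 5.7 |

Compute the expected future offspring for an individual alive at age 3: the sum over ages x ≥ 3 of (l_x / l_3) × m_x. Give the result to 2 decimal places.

l_3 = 0.307. Conditional survival from age 3 to x is l_x / l_3.
  x=3: (0.307/0.307) × 1.1 = 1.1000
  x=4: (0.164/0.307) × 3.6 = 1.9231
  x=5: (0.097/0.307) × 5.6 = 1.7694
  x=6: (0.068/0.307) × 3.0 = 0.6645
  x=7: (0.039/0.307) × 5.7 = 0.7241
Sum = 1.1000 + 1.9231 + 1.7694 + 0.6645 + 0.7241 = 6.1811

6.18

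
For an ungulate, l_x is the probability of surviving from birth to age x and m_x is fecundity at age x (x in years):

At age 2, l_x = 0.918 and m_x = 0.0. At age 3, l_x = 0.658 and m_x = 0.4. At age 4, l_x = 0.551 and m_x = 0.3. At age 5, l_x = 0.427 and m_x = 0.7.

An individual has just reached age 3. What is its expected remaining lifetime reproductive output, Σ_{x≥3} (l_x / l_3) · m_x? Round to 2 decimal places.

1.11

l_3 = 0.658. Conditional survival from age 3 to x is l_x / l_3.
  x=3: (0.658/0.658) × 0.4 = 0.4000
  x=4: (0.551/0.658) × 0.3 = 0.2512
  x=5: (0.427/0.658) × 0.7 = 0.4543
Sum = 0.4000 + 0.2512 + 0.4543 = 1.1055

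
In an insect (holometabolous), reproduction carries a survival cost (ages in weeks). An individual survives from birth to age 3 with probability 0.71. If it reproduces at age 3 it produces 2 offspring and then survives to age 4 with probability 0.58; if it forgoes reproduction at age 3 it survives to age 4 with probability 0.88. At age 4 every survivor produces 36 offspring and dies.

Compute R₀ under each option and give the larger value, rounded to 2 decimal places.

22.49

breed at age 3: R₀ = 0.71 × (2 + 0.58 × 36) = 0.71 × 22.8800 = 16.2448
delay to age 4: R₀ = 0.71 × (0.88 × 36) = 0.71 × 31.6800 = 22.4928
Higher: delay to age 4 (22.4928).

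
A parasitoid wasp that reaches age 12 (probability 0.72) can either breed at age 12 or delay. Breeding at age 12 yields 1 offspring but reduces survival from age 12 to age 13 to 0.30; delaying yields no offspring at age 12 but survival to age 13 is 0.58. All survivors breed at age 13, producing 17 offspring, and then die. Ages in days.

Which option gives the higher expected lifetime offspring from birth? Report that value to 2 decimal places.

breed at age 12: R₀ = 0.72 × (1 + 0.30 × 17) = 0.72 × 6.1000 = 4.3920
delay to age 13: R₀ = 0.72 × (0.58 × 17) = 0.72 × 9.8600 = 7.0992
Higher: delay to age 13 (7.0992).

7.10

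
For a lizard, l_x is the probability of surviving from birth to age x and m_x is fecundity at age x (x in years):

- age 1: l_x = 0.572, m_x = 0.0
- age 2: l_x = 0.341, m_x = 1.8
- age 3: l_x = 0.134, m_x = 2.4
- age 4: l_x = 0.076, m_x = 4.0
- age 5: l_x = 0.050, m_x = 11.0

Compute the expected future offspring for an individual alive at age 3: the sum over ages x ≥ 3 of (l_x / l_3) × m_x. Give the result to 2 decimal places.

l_3 = 0.134. Conditional survival from age 3 to x is l_x / l_3.
  x=3: (0.134/0.134) × 2.4 = 2.4000
  x=4: (0.076/0.134) × 4.0 = 2.2687
  x=5: (0.050/0.134) × 11.0 = 4.1045
Sum = 2.4000 + 2.2687 + 4.1045 = 8.7731

8.77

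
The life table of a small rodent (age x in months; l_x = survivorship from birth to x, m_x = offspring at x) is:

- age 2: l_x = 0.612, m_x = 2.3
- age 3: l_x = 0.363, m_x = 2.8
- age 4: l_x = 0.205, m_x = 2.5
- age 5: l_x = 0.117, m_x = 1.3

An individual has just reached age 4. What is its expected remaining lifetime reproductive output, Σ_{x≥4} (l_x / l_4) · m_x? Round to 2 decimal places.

l_4 = 0.205. Conditional survival from age 4 to x is l_x / l_4.
  x=4: (0.205/0.205) × 2.5 = 2.5000
  x=5: (0.117/0.205) × 1.3 = 0.7420
Sum = 2.5000 + 0.7420 = 3.2420

3.24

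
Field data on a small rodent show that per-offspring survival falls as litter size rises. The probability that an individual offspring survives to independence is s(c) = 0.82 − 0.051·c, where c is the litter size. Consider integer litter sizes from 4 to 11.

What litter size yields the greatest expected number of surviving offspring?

Expected surviving offspring = c × s(c):
  c=4: 4 × 0.616 = 2.464
  c=5: 5 × 0.565 = 2.825
  c=6: 6 × 0.514 = 3.084
  c=7: 7 × 0.463 = 3.241
  c=8: 8 × 0.412 = 3.296
  c=9: 9 × 0.361 = 3.249
  c=10: 10 × 0.310 = 3.100
  c=11: 11 × 0.259 = 2.849
Maximum at c = 8 (3.296 surviving offspring).

8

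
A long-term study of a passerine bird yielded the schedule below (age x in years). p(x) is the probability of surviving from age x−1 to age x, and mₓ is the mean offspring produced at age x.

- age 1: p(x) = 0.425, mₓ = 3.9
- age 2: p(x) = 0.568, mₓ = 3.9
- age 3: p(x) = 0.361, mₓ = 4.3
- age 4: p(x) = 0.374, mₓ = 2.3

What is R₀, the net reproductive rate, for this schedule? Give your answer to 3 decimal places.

Survivorship from birth: l_x = p_1·p_2·…·p_x.
  l_1 = 0.42500
  l_2 = 0.24140
  l_3 = 0.08715
  l_4 = 0.03259
R₀ = Σ l_x mₓ:
  age 1: 0.42500 × 3.9 = 1.6575
  age 2: 0.24140 × 3.9 = 0.9415
  age 3: 0.08715 × 4.3 = 0.3747
  age 4: 0.03259 × 2.3 = 0.0750
R₀ = 1.6575 + 0.9415 + 0.3747 + 0.0750 = 3.0487

3.049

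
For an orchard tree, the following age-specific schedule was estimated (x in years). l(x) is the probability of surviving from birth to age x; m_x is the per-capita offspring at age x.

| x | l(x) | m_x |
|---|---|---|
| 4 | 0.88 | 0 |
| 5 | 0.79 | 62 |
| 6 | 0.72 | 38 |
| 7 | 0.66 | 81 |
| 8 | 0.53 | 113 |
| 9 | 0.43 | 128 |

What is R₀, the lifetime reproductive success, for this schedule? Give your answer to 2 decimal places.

R₀ = Σ l(x) m_x:
  age 4: 0.88 × 0 = 0.0000
  age 5: 0.79 × 62 = 48.9800
  age 6: 0.72 × 38 = 27.3600
  age 7: 0.66 × 81 = 53.4600
  age 8: 0.53 × 113 = 59.8900
  age 9: 0.43 × 128 = 55.0400
R₀ = 0.0000 + 48.9800 + 27.3600 + 53.4600 + 59.8900 + 55.0400 = 244.7300

244.73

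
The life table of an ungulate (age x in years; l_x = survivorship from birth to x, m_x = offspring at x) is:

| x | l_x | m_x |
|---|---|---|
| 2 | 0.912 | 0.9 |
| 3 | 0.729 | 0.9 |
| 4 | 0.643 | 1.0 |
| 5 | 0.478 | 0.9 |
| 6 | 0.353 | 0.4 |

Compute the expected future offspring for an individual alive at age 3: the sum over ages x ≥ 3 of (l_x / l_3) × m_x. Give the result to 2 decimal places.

2.57

l_3 = 0.729. Conditional survival from age 3 to x is l_x / l_3.
  x=3: (0.729/0.729) × 0.9 = 0.9000
  x=4: (0.643/0.729) × 1.0 = 0.8820
  x=5: (0.478/0.729) × 0.9 = 0.5901
  x=6: (0.353/0.729) × 0.4 = 0.1937
Sum = 0.9000 + 0.8820 + 0.5901 + 0.1937 = 2.5658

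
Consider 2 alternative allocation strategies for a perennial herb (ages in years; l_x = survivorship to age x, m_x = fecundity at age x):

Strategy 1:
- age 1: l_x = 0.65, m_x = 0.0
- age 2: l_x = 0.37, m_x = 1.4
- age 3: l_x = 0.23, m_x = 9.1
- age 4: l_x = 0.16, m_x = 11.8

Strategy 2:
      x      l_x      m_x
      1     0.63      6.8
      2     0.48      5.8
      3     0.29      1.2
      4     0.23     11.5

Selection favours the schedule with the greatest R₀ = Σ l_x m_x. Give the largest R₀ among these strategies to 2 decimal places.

Strategy 1: R₀ = 0.65×0.0 + 0.37×1.4 + 0.23×9.1 + 0.16×11.8 = 4.4990
Strategy 2: R₀ = 0.63×6.8 + 0.48×5.8 + 0.29×1.2 + 0.23×11.5 = 10.0610
Highest R₀: strategy 2 with 10.0610.

10.06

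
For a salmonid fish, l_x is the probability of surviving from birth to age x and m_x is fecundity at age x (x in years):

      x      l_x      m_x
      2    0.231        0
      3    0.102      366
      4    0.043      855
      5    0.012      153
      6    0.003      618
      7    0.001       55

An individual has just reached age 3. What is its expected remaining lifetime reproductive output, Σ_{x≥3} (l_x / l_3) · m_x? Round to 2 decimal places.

l_3 = 0.102. Conditional survival from age 3 to x is l_x / l_3.
  x=3: (0.102/0.102) × 366 = 366.0000
  x=4: (0.043/0.102) × 855 = 360.4412
  x=5: (0.012/0.102) × 153 = 18.0000
  x=6: (0.003/0.102) × 618 = 18.1765
  x=7: (0.001/0.102) × 55 = 0.5392
Sum = 366.0000 + 360.4412 + 18.0000 + 18.1765 + 0.5392 = 763.1569

763.16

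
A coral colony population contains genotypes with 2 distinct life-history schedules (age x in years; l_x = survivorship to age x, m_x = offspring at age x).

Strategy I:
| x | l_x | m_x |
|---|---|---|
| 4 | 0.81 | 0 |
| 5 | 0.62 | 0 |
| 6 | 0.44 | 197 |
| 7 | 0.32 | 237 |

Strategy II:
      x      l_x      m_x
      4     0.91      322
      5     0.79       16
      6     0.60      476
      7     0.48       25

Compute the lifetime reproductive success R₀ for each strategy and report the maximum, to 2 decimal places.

603.26

Strategy I: R₀ = 0.81×0 + 0.62×0 + 0.44×197 + 0.32×237 = 162.5200
Strategy II: R₀ = 0.91×322 + 0.79×16 + 0.60×476 + 0.48×25 = 603.2600
Highest R₀: strategy II with 603.2600.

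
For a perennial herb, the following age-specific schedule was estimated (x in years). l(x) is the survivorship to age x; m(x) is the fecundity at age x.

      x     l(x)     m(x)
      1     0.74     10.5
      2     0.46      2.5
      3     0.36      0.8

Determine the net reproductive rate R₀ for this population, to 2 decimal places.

R₀ = Σ l(x) m(x):
  age 1: 0.74 × 10.5 = 7.7700
  age 2: 0.46 × 2.5 = 1.1500
  age 3: 0.36 × 0.8 = 0.2880
R₀ = 7.7700 + 1.1500 + 0.2880 = 9.2080

9.21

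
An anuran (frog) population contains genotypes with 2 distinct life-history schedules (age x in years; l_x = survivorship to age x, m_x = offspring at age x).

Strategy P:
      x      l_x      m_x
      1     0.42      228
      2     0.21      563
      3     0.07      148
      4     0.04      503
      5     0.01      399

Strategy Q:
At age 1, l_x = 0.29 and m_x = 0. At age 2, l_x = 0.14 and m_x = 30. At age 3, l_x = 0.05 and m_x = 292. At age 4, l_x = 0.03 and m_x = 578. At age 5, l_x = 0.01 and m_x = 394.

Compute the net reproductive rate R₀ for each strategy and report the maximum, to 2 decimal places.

248.46

Strategy P: R₀ = 0.42×228 + 0.21×563 + 0.07×148 + 0.04×503 + 0.01×399 = 248.4600
Strategy Q: R₀ = 0.29×0 + 0.14×30 + 0.05×292 + 0.03×578 + 0.01×394 = 40.0800
Highest R₀: strategy P with 248.4600.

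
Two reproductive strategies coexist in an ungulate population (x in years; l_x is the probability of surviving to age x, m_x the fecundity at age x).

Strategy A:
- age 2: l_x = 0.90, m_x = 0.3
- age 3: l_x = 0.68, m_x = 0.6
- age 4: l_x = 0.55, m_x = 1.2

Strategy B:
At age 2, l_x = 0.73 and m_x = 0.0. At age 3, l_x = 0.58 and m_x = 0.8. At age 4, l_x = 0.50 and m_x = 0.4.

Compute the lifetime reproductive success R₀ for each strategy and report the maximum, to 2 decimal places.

Strategy A: R₀ = 0.90×0.3 + 0.68×0.6 + 0.55×1.2 = 1.3380
Strategy B: R₀ = 0.73×0.0 + 0.58×0.8 + 0.50×0.4 = 0.6640
Highest R₀: strategy A with 1.3380.

1.34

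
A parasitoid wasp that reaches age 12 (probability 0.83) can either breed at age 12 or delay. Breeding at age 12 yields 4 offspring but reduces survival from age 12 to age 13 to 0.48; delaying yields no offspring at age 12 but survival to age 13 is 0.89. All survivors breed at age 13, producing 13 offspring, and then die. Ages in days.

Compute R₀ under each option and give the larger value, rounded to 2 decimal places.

breed at age 12: R₀ = 0.83 × (4 + 0.48 × 13) = 0.83 × 10.2400 = 8.4992
delay to age 13: R₀ = 0.83 × (0.89 × 13) = 0.83 × 11.5700 = 9.6031
Higher: delay to age 13 (9.6031).

9.60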